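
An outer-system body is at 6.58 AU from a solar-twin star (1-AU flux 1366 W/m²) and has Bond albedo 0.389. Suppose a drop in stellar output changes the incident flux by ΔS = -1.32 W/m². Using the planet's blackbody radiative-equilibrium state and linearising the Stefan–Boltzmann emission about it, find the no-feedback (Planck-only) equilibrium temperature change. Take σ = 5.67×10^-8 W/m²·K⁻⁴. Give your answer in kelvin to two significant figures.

Flux at the orbit: S = 1366/(6.58)² = 31.55 W/m².
The baseline emission temperature is T_e = 96.02 K.
ΔF = Δ[S(1−α)]/4 = (1−0.389)·-1.32/4 = -0.2016 W/m².
The Planck feedback parameter is 4σT_e³ = 0.2008 W/m²/K.
Hence the no-feedback warming is ΔF/(4σT_e³) = -1.00 K.

-1.0 K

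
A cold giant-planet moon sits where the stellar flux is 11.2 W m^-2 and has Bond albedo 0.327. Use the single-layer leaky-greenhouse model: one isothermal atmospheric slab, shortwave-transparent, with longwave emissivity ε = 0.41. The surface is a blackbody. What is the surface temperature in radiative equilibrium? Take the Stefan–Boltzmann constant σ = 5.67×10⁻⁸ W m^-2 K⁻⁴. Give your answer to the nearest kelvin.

The planet radiates to space at T_e = [S(1−α)/(4σ)]^(1/4) = 75.93 K.
Surface balance with a leaky layer gives σT_s⁴ = σT_e⁴·2/(2−ε), so T_s = T_e·[2/(2−0.41)]^(1/4) = 80.41 K.

80 K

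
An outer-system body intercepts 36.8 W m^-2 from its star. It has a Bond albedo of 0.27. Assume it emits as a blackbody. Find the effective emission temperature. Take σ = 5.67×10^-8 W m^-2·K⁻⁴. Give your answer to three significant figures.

104 K

The planet absorbs (1−α)S over its disc πR² and re-emits over 4πR², so the mean absorbed flux is (1−0.27)·36.80/4 = 6.716 W m^-2.
Set σT⁴ = 6.716 → T = (6.716/σ)^(1/4) = 104.3 K.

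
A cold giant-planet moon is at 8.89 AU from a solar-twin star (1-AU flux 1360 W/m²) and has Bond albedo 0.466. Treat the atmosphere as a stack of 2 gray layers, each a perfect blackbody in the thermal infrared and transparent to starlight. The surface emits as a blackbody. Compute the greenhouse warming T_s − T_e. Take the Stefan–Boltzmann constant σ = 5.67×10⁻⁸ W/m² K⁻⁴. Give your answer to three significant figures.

25.2 K

Irradiance scales as 1/d², so S = 1360 W/m² × (1/8.89)² = 17.21 W/m².
OLR = S(1−α)/4 = 2.297 W/m²; the top layer radiates at T_e = 79.78 K.
T_s = (N+1)^(1/4)·T_e = 105.0 K.
So the greenhouse effect raises the surface by 105.0 − 79.78 = 25.22 K.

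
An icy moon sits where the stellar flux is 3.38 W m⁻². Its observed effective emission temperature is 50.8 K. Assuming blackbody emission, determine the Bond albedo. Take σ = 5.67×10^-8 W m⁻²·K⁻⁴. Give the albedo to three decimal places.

Rearranging the radiative balance, α = 1 − 4σT⁴/S.
4σT⁴ = 4·5.67×10⁻⁸·(50.8)⁴ = 1.510 W m⁻².
Hence α = 1 − 1.510/3.380 = 0.5531.

0.553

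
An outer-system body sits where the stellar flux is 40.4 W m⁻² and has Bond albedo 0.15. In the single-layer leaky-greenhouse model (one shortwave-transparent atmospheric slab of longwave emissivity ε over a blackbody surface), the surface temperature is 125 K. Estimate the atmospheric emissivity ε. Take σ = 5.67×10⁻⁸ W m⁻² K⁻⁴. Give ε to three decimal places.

0.760

First, T_e = [40.40·(1−0.15)/(4σ)]^(1/4) = 110.9 K.
Inverting T_s⁴ = 2T_e⁴/(2−ε): (T_e/T_s)⁴ = 0.6202, so ε = 2(1 − 0.6202) = 0.7596.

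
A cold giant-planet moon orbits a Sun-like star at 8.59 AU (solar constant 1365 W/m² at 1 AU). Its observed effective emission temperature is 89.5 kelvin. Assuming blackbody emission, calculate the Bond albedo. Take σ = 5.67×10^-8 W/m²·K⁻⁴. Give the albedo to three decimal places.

By the inverse-square law, S = 1365/8.59² = 18.50 W/m².
Energy balance: S(1−α)/4 = σT⁴, so 1−α = 4σT⁴/S.
σT⁴ = 3.638 W/m², so 4σT⁴ = 14.55 W/m².
1−α = 14.55/18.50 = 0.7867, so α = 0.2133.

0.213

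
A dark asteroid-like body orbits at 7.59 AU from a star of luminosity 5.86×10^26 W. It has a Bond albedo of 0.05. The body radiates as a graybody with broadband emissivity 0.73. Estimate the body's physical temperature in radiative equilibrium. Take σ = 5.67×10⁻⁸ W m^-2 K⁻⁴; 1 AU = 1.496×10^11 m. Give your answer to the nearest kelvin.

120 kelvin

d = 7.59 × 1.496×10^11 m = 1.135×10^12 m.
Flux at the orbit: S = L/(4πd²) = 5.86×10^26/(4π·(1.14×10^12)²) = 36.17 W m^-2.
Averaging over the sphere, the absorbed flux is S(1−α)/4 = 8.590 W m^-2.
Radiative balance εσT⁴ = 8.590 gives T = [8.590/(0.73·σ)]^(1/4) = 120.0 K.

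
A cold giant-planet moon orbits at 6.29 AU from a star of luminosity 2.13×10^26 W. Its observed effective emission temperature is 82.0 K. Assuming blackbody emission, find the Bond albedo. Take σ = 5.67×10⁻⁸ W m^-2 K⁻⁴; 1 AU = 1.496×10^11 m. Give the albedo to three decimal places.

Orbital distance: d = 6.29 AU = 9.410×10^11 m.
Flux at the orbit: S = L/(4πd²) = 2.13×10^26/(4π·(9.41×10^11)²) = 19.14 W m^-2.
From σT⁴ = S(1−α)/4 we invert for α: 1−α = 4σT⁴/S.
σT⁴ = 2.564 W m^-2, so 4σT⁴ = 10.25 W m^-2.
1−α = 10.25/19.14 = 0.5357, so α = 0.4643.

0.464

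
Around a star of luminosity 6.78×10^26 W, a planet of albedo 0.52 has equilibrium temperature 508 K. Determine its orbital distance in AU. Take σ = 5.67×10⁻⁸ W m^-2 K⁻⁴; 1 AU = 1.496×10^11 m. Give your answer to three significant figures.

0.277 AU

Required flux: S = 4σT⁴/(1−α) = 31470 W m^-2.
From L = 4πd²S, d = √(6.78×10^26/(4π·31470)) = 4.141×10^10 m = 0.2768 AU.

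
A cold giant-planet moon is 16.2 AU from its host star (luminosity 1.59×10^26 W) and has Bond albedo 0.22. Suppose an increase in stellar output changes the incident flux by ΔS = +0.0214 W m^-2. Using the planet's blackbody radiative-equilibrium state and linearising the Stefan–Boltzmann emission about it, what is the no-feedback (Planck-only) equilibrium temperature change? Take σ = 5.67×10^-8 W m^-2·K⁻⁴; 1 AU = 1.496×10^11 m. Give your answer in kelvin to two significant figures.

0.13 K

Orbital distance: d = 16.2 AU = 2.424×10^12 m.
Spreading L over a sphere of radius d: S = 1.59×10^26/(4π·2.42×10^12²) = 2.154 W m^-2.
The baseline emission temperature is T_e = 52.17 K.
Only a fraction (1−α) is absorbed and it's spread over 4πR², so ΔF = (1−α)ΔS/4 = 0.004173 W m^-2.
Linearising σT⁴ gives d(σT⁴)/dT = 4σT_e³ = 0.03221 W m^-2 per K.
ΔT₀ = ΔF/λ_P = 0.004173/0.03221 = 0.130 K.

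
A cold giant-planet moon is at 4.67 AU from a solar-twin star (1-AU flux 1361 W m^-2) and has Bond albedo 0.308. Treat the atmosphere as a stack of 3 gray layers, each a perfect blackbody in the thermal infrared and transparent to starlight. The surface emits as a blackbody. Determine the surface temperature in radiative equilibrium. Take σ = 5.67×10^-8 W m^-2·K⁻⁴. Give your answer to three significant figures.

Flux at the orbit: S = 1361/(4.67)² = 62.41 W m^-2.
OLR = S(1−α)/4 = 10.80 W m^-2; the top layer radiates at T_e = 117.5 K.
For an N-layer opaque stack, T_s⁴ = (N+1)T_e⁴, hence T_s = (4)^(1/4)×117.5 K = 166.1 K.

166 K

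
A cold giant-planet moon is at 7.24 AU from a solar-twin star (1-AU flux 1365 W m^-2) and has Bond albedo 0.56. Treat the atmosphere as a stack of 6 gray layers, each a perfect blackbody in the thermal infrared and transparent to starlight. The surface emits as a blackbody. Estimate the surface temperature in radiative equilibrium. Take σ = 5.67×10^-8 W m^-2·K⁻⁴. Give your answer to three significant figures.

137 kelvin

By the inverse-square law, S = 1365/7.24² = 26.04 W m^-2.
The effective emission temperature is T_e = [S(1−α)/(4σ)]^¼ = 84.31 K.
For an N-layer opaque stack, T_s⁴ = (N+1)T_e⁴, hence T_s = (7)^(1/4)×84.31 K = 137.1 K.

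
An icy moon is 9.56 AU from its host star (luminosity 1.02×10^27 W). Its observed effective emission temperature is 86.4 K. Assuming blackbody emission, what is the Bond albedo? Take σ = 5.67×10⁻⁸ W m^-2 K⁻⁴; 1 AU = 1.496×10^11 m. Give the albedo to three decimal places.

0.682

d = 9.56 × 1.496×10^11 m = 1.430×10^12 m.
S = L/(4πd²) = 39.68 W m^-2.
From σT⁴ = S(1−α)/4 we invert for α: 1−α = 4σT⁴/S.
4σT⁴ = 4·5.67×10⁻⁸·(86.4)⁴ = 12.64 W m^-2.
1−α = 12.64/39.68 = 0.3185, so α = 0.6815.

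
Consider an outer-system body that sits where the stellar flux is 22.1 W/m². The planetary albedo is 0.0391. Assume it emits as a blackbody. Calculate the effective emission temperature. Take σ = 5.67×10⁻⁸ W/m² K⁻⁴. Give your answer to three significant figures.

98.4 K

Absorbed flux (global mean): S(1−α)/4 = 22.10·0.961/4 = 5.309 W/m².
Balancing against σT⁴: T = (5.309/5.67×10⁻⁸)^(1/4) = 98.37 K.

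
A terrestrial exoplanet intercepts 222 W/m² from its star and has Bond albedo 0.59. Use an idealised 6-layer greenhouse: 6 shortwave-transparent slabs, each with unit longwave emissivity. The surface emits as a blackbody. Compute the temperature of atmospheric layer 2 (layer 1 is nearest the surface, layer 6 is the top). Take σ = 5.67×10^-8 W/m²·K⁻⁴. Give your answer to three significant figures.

212 kelvin

OLR = S(1−α)/4 = 22.76 W/m²; the top layer radiates at T_e = 141.5 K.
Each opaque layer satisfies 2T_j⁴ = T_{j−1}⁴ + T_{j+1}⁴, giving T_k⁴ = (N+1−k)T_e⁴.
With k = 2: T_2 = (6+1−2)^¼·141.5 K = 211.6 K.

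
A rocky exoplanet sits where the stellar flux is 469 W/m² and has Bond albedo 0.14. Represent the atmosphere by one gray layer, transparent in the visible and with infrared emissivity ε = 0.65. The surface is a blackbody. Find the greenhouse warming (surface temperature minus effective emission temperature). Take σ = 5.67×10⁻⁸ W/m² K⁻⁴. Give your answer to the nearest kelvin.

21 K

The planet radiates to space at T_e = [S(1−α)/(4σ)]^(1/4) = 205.4 K.
The surface balance (absorbed SW + ε·downward IR = σT_s⁴) with T_a⁴ = T_s⁴/2 reduces to T_s = T_e·[2/(2−ε)]^¼ = 226.6 K.
The atmosphere warms the surface by 21.20 K.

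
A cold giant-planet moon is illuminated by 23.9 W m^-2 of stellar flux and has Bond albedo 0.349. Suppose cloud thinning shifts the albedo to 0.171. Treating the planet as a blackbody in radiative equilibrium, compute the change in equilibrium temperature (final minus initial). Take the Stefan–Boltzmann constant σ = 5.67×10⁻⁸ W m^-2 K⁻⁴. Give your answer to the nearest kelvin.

With α = 0.349, T₁ = 91.01 K.
After:  T₂ = [23.90·0.829/(4σ)]^(1/4) = 96.68 K.
ΔT = T₂ − T₁ = 5.669 K.

6 K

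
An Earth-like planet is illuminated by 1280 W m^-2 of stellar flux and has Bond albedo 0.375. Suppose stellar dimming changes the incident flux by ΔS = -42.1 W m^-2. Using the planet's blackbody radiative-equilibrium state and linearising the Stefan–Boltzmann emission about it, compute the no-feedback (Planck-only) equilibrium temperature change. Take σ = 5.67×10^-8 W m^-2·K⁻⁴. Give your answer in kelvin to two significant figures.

-2.0 K

The baseline emission temperature is T_e = 243.7 K.
TOA radiative forcing: ΔF = (1−α)ΔS/4 = 0.625·(-42.1)/4 = -6.578 W m^-2.
Linearising σT⁴ gives d(σT⁴)/dT = 4σT_e³ = 3.283 W m^-2 per K.
ΔT₀ = ΔF/λ_P = -6.578/3.283 = -2.00 K.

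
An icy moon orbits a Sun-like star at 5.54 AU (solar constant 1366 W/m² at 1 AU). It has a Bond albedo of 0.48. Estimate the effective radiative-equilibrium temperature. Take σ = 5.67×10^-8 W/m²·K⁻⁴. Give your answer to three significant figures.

Irradiance scales as 1/d², so S = 1366 W/m² × (1/5.54)² = 44.51 W/m².
The planet absorbs (1−α)S over its disc πR² and re-emits over 4πR², so the mean absorbed flux is (1−0.48)·44.51/4 = 5.786 W/m².
Balancing against σT⁴: T = (5.786/5.67×10⁻⁸)^(1/4) = 100.5 K.

101 K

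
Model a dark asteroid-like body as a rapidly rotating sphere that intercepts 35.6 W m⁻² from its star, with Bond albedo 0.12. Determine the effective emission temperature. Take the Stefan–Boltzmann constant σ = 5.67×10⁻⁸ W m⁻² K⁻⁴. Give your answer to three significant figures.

108 K

The planet absorbs (1−α)S over its disc πR² and re-emits over 4πR², so the mean absorbed flux is (1−0.12)·35.60/4 = 7.832 W m⁻².
In equilibrium σT⁴ equals this, so T = 108.4 K.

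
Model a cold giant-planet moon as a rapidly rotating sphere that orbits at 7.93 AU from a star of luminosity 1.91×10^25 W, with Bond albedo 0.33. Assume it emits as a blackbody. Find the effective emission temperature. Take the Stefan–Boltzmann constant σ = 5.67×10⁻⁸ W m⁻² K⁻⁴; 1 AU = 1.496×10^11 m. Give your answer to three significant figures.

42.3 kelvin

d = 7.93 × 1.496×10^11 m = 1.186×10^12 m.
Spreading L over a sphere of radius d: S = 1.91×10^25/(4π·1.19×10^12²) = 1.080 W m⁻².
The planet absorbs (1−α)S over its disc πR² and re-emits over 4πR², so the mean absorbed flux is (1−0.33)·1.080/4 = 0.1809 W m⁻².
Set σT⁴ = 0.1809 → T = (0.1809/σ)^(1/4) = 42.26 K.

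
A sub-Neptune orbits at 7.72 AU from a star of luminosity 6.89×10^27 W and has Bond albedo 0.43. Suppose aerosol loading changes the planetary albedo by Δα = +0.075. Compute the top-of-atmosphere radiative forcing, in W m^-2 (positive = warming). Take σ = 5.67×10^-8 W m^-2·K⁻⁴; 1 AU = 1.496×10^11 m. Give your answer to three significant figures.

-7.71 W m^-2

d = 7.72 × 1.496×10^11 m = 1.155×10^12 m.
Flux at the orbit: S = L/(4πd²) = 6.89×10^27/(4π·(1.15×10^12)²) = 411.1 W m^-2.
The change in absorbed flux is Δ[S(1−α)/4] = −SΔα/4 = -7.707 W m^-2.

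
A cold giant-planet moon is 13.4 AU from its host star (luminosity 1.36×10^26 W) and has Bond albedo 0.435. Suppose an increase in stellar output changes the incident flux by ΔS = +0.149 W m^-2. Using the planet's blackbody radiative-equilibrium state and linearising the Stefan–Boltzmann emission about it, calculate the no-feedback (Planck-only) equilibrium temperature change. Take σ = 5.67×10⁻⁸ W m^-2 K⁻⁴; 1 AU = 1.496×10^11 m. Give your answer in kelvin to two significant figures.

Orbital distance: d = 13.4 AU = 2.005×10^12 m.
Spreading L over a sphere of radius d: S = 1.36×10^26/(4π·2.00×10^12²) = 2.693 W m^-2.
Reference equilibrium: T_e = [S(1−α)/(4σ)]^(1/4) = 50.89 K.
ΔF = Δ[S(1−α)]/4 = (1−0.435)·+0.149/4 = 0.02105 W m^-2.
Planck response: λ_P = 4σT_e³ = 4·5.67×10⁻⁸·(50.89)³ = 0.02990 W m^-2/K.
So ΔT₀ = 0.02105/0.02990 = 0.704 K.

0.70 kelvin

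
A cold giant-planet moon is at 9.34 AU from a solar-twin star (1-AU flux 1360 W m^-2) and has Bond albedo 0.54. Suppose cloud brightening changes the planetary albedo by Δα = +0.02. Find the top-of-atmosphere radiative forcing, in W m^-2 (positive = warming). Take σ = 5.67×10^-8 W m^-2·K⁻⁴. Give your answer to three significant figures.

-0.0779 W m^-2

Irradiance scales as 1/d², so S = 1360 W m^-2 × (1/9.34)² = 15.59 W m^-2.
TOA radiative forcing: ΔF = −S·Δα/4 = −15.59·(+0.02)/4 = -0.07795 W m^-2.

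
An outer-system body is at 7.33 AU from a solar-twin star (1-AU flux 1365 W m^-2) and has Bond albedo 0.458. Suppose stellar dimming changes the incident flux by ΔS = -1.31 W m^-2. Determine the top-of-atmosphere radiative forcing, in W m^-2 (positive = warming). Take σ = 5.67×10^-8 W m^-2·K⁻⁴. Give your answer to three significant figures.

Flux at the orbit: S = 1365/(7.33)² = 25.41 W m^-2.
TOA radiative forcing: ΔF = (1−α)ΔS/4 = 0.542·(-1.31)/4 = -0.1775 W m^-2.

-0.178 W m^-2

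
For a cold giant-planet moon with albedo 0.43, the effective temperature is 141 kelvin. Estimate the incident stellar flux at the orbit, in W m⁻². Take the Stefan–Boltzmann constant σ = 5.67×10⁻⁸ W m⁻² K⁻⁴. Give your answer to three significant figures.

157 W m⁻²

Invert the energy balance for S: S = 4σT⁴/(1−α).
σT⁴ = 5.67×10⁻⁸·(141)⁴ = 22.41 W m⁻².
S = 4·22.41/0.57 = 157.3 W m⁻².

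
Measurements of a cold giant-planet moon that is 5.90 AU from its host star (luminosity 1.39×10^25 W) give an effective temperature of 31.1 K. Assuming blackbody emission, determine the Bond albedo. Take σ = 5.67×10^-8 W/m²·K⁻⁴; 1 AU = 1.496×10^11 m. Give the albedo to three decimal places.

d = 5.90 × 1.496×10^11 m = 8.826×10^11 m.
Spreading L over a sphere of radius d: S = 1.39×10^25/(4π·8.83×10^11²) = 1.420 W/m².
Rearranging the radiative balance, α = 1 − 4σT⁴/S.
4σT⁴ = 4·5.67×10⁻⁸·(31.1)⁴ = 0.2122 W/m².
Hence α = 1 − 0.2122/1.420 = 0.8506.

0.851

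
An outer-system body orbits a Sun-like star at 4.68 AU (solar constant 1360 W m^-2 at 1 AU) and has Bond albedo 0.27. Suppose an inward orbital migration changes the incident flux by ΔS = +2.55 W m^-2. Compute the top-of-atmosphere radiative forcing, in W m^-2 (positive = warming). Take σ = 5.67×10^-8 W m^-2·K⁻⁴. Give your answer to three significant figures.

0.465 W m^-2

Flux at the orbit: S = 1360/(4.68)² = 62.09 W m^-2.
ΔF = Δ[S(1−α)]/4 = (1−0.27)·+2.55/4 = 0.4654 W m^-2.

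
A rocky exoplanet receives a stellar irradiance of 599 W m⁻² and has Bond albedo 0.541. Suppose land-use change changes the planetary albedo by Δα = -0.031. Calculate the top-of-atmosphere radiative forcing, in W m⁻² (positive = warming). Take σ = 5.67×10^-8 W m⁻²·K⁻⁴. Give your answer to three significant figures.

TOA radiative forcing: ΔF = −S·Δα/4 = −599.0·(-0.031)/4 = 4.642 W m⁻².

4.64 W m⁻²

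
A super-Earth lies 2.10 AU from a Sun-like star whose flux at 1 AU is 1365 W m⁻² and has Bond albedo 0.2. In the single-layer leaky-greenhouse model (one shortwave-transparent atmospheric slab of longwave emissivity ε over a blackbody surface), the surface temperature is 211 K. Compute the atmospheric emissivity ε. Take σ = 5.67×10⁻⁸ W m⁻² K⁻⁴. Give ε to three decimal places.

Irradiance scales as 1/d², so S = 1365 W m⁻² × (1/2.10)² = 309.5 W m⁻².
Effective temperature: T_e = [S(1−α)/(4σ)]^(1/4) = 181.8 K.
Since (2−ε)/2 = (T_e/T_s)⁴ = 0.5508, ε = 0.8984.

0.898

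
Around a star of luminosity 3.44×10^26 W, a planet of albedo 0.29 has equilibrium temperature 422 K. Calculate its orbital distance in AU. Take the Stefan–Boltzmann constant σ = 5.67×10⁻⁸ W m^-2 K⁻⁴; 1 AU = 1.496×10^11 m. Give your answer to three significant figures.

The flux needed for this T is 4σT⁴/(1−0.29) = 10130 W m^-2.
S = L/(4πd²) → d = √(L/4πS) = √(3.44×10^26/(4π·10130)) = 5.198×10^10 m = 0.3475 AU.

0.347 AU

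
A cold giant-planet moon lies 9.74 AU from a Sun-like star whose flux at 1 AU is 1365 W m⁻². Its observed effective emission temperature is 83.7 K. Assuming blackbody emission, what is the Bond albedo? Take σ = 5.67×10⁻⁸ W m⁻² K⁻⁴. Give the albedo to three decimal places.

0.226

By the inverse-square law, S = 1365/9.74² = 14.39 W m⁻².
Rearranging the radiative balance, α = 1 − 4σT⁴/S.
σT⁴ = 2.783 W m⁻², so 4σT⁴ = 11.13 W m⁻².
1−α = 11.13/14.39 = 0.7736, so α = 0.2264.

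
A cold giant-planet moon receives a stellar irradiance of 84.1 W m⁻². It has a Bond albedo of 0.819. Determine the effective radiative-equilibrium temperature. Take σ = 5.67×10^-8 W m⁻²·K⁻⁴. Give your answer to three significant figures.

90.5 K

Averaging over the sphere, the absorbed flux is S(1−α)/4 = 3.806 W m⁻².
In equilibrium σT⁴ equals this, so T = 90.51 K.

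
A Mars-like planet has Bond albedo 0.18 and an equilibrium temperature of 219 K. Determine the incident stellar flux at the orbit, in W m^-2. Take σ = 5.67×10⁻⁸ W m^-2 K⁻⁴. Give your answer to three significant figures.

636 W m^-2

Invert the energy balance for S: S = 4σT⁴/(1−α).
The emitted flux is σT⁴ = 130.4 W m^-2.
So S = 4×130.4/(1−0.18) = 636.2 W m^-2.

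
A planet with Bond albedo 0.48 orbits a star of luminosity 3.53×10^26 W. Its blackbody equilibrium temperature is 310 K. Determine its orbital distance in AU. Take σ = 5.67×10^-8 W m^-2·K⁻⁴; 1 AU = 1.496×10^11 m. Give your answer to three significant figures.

The flux needed for this T is 4σT⁴/(1−0.48) = 4028 W m^-2.
From L = 4πd²S, d = √(3.53×10^26/(4π·4028)) = 8.351×10^10 m = 0.5582 AU.

0.558 AU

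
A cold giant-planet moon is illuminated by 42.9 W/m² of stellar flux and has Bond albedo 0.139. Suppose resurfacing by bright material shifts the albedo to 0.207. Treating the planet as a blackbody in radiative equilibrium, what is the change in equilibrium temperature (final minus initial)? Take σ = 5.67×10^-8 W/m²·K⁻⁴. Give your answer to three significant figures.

-2.30 kelvin

Before: T₁ = [42.90·0.861/(4σ)]^(1/4) = 113.0 K.
Final:   T₂ = [S(1−0.207)/(4σ)]^(1/4) = 110.7 K.
Change: 110.7 − 113.0 = -2.300 K.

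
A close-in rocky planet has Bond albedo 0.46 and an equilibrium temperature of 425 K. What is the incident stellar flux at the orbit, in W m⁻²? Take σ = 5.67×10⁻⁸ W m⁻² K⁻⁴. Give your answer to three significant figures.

Invert the energy balance for S: S = 4σT⁴/(1−α).
The emitted flux is σT⁴ = 1850 W m⁻².
So S = 4×1850/(1−0.46) = 13700 W m⁻².

13700 W m⁻²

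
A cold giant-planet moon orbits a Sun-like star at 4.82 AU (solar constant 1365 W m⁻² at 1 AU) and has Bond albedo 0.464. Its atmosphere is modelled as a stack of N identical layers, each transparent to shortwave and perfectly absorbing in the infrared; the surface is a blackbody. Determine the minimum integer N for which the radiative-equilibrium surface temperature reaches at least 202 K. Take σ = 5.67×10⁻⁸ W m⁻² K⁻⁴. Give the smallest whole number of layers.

11

Irradiance scales as 1/d², so S = 1365 W m⁻² × (1/4.82)² = 58.75 W m⁻².
OLR = S(1−α)/4 = 7.873 W m⁻²; the top layer radiates at T_e = 108.6 K.
Since T_s⁴ = (N+1)T_e⁴, we need N ≥ (T_s/T_e)⁴ − 1 = 10.991.
The minimum whole number is N = 11.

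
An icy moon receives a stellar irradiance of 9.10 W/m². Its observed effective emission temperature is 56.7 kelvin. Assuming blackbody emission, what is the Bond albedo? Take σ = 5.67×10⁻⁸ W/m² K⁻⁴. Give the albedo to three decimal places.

0.742

From σT⁴ = S(1−α)/4 we invert for α: 1−α = 4σT⁴/S.
σT⁴ = 0.5860 W/m², so 4σT⁴ = 2.344 W/m².
1−α = 2.344/9.100 = 0.2576, so α = 0.7424.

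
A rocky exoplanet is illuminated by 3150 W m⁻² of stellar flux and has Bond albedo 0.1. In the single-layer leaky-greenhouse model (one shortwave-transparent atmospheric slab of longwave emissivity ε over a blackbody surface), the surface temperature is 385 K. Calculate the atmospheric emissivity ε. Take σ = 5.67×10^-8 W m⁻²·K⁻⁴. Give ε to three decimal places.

First, T_e = [3150·(1−0.1)/(4σ)]^(1/4) = 334.4 K.
T_s⁴ = T_e⁴·2/(2−ε) → ε = 2 − 2(T_e/T_s)⁴ = 2 − 2·(334.4/385)⁴ = 0.8621.

0.862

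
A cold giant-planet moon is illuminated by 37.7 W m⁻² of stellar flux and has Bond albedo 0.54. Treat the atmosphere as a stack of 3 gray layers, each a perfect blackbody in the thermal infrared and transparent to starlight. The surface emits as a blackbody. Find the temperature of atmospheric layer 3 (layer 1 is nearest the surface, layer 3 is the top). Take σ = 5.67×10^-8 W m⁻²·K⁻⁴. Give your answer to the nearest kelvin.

94 kelvin

OLR = S(1−α)/4 = 4.335 W m⁻²; the top layer radiates at T_e = 93.51 K.
The net upward flux σT_e⁴ is constant between every pair of levels, so T_k⁴ = (N+1−k)T_e⁴.
With k = 3: T_3 = (3+1−3)^¼·93.51 K = 93.51 K.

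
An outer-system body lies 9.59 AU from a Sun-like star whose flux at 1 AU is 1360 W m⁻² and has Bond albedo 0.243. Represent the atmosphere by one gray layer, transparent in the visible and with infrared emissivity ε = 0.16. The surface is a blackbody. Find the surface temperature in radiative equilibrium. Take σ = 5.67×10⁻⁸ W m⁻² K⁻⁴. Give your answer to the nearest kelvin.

By the inverse-square law, S = 1360/9.59² = 14.79 W m⁻².
The planet radiates to space at T_e = [S(1−α)/(4σ)]^(1/4) = 83.82 K.
Surface balance with a leaky layer gives σT_s⁴ = σT_e⁴·2/(2−ε), so T_s = T_e·[2/(2−0.16)]^(1/4) = 85.58 K.

86 kelvin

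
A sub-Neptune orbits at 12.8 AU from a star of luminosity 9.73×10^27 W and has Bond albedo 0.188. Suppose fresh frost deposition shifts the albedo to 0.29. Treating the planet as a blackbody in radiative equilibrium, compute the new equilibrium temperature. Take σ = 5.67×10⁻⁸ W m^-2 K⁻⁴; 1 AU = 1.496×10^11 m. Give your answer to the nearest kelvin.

160 K

Orbital distance: d = 12.8 AU = 1.915×10^12 m.
Flux at the orbit: S = L/(4πd²) = 9.73×10^27/(4π·(1.91×10^12)²) = 211.2 W m^-2.
New equilibrium: T₂ = [(1−0.29)·211.2/(4σ)]^(1/4) = 160.3 K.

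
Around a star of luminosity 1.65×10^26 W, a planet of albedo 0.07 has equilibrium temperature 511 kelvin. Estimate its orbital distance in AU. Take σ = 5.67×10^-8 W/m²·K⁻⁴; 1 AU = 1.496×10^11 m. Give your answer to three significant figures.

0.188 AU

Required flux: S = 4σT⁴/(1−α) = 16630 W/m².
S = L/(4πd²) → d = √(L/4πS) = √(1.65×10^26/(4π·16630)) = 2.810×10^10 m = 0.1878 AU.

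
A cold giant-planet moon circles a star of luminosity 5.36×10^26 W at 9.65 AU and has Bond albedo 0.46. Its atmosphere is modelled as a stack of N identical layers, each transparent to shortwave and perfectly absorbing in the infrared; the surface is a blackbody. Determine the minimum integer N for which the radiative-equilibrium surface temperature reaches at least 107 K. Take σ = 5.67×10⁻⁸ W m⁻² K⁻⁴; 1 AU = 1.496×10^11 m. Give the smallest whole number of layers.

2

Orbital distance: d = 9.65 AU = 1.444×10^12 m.
Flux at the orbit: S = L/(4πd²) = 5.36×10^26/(4π·(1.44×10^12)²) = 20.47 W m⁻².
OLR = S(1−α)/4 = 2.763 W m⁻²; the top layer radiates at T_e = 83.55 K.
T_s = (N+1)^(1/4)·T_e ≥ 107 K requires N+1 ≥ (T_s/T_e)⁴ = (107/83.55)⁴ = 2.690.
Rounding up, N = 2.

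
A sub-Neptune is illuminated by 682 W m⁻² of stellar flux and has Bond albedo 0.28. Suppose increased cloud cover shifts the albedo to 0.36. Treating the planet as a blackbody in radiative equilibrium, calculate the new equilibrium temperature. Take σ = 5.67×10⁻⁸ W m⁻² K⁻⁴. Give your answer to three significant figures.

New equilibrium: T₂ = [(1−0.36)·682.0/(4σ)]^(1/4) = 209.4 K.

209 K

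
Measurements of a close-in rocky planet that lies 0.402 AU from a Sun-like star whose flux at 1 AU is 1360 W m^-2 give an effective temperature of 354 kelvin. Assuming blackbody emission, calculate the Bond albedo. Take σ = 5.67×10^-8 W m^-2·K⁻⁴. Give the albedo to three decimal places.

0.577

Flux at the orbit: S = 1360/(0.402)² = 8416 W m^-2.
From σT⁴ = S(1−α)/4 we invert for α: 1−α = 4σT⁴/S.
σT⁴ = 890.4 W m^-2, so 4σT⁴ = 3562 W m^-2.
1−α = 3562/8416 = 0.4232, so α = 0.5768.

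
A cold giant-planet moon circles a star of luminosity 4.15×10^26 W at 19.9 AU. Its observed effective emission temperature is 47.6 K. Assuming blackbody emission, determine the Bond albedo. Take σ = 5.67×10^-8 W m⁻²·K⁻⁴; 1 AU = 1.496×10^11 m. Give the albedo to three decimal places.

0.688

d = 19.9 × 1.496×10^11 m = 2.977×10^12 m.
Spreading L over a sphere of radius d: S = 4.15×10^26/(4π·2.98×10^12²) = 3.726 W m⁻².
Energy balance: S(1−α)/4 = σT⁴, so 1−α = 4σT⁴/S.
σT⁴ = 0.2911 W m⁻², so 4σT⁴ = 1.164 W m⁻².
Hence α = 1 − 1.164/3.726 = 0.6875.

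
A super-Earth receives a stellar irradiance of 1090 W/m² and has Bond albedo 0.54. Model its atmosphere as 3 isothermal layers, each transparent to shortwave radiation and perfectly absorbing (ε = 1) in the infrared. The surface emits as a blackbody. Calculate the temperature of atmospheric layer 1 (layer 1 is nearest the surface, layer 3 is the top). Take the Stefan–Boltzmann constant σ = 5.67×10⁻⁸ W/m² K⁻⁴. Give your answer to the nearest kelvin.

OLR = S(1−α)/4 = 125.3 W/m²; the top layer radiates at T_e = 216.8 K.
The net upward flux σT_e⁴ is constant between every pair of levels, so T_k⁴ = (N+1−k)T_e⁴.
T_1 = (3)^(1/4)·216.8 = 285.4 K.

285 K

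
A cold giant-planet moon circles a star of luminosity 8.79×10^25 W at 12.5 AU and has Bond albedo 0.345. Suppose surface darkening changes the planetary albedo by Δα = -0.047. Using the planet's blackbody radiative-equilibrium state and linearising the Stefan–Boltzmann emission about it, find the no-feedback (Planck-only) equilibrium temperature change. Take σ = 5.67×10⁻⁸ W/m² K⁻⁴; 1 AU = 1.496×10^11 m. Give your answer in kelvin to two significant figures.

0.88 K

Orbital distance: d = 12.5 AU = 1.870×10^12 m.
Flux at the orbit: S = L/(4πd²) = 8.79×10^25/(4π·(1.87×10^12)²) = 2.000 W/m².
Reference equilibrium: T_e = [S(1−α)/(4σ)]^(1/4) = 49.03 K.
TOA radiative forcing: ΔF = −S·Δα/4 = −2.000·(-0.047)/4 = 0.02350 W/m².
Planck response: λ_P = 4σT_e³ = 4·5.67×10⁻⁸·(49.03)³ = 0.02672 W/m²/K.
So ΔT₀ = 0.02350/0.02672 = 0.879 K.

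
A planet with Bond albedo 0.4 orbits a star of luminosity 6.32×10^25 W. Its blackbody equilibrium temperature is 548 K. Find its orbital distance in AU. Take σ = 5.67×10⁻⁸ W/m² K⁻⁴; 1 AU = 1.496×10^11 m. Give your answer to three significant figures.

0.0812 AU

Energy balance gives S = 4σT⁴/(1−α) = 34090 W/m².
Then d = [L/(4πS)]^(1/2) = 1.215×10^10 m, i.e. 0.08119 AU.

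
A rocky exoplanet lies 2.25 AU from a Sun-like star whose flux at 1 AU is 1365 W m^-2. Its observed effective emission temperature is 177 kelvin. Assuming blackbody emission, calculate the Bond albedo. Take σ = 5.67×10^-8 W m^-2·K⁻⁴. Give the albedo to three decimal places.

By the inverse-square law, S = 1365/2.25² = 269.6 W m^-2.
Energy balance: S(1−α)/4 = σT⁴, so 1−α = 4σT⁴/S.
σT⁴ = 55.65 W m^-2, so 4σT⁴ = 222.6 W m^-2.
Hence α = 1 − 222.6/269.6 = 0.1744.

0.174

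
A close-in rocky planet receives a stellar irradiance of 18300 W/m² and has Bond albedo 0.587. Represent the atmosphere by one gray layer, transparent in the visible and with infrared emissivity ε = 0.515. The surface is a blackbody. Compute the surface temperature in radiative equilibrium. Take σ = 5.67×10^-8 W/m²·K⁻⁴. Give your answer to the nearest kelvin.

Effective emission temperature (TOA balance): σT_e⁴ = S(1−α)/4 = 1889 W/m² → T_e = 427.3 K.
The surface balance (absorbed SW + ε·downward IR = σT_s⁴) with T_a⁴ = T_s⁴/2 reduces to T_s = T_e·[2/(2−ε)]^¼ = 460.3 K.

460 K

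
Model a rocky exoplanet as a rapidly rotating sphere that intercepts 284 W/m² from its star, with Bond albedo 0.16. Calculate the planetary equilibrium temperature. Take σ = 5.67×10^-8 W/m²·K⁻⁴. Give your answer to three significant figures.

180 K

Absorbed flux (global mean): S(1−α)/4 = 284.0·0.84/4 = 59.64 W/m².
In equilibrium σT⁴ equals this, so T = 180.1 K.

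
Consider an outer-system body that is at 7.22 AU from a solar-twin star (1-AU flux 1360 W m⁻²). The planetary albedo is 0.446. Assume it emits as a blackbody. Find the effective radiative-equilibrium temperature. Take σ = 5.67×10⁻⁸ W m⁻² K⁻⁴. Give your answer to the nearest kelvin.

By the inverse-square law, S = 1360/7.22² = 26.09 W m⁻².
The planet absorbs (1−α)S over its disc πR² and re-emits over 4πR², so the mean absorbed flux is (1−0.446)·26.09/4 = 3.613 W m⁻².
Set σT⁴ = 3.613 → T = (3.613/σ)^(1/4) = 89.35 K.

89 K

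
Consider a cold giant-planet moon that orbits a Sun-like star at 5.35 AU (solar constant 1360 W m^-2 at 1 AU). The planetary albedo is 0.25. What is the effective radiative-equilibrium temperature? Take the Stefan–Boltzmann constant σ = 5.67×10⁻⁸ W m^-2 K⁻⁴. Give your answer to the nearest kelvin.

112 K

By the inverse-square law, S = 1360/5.35² = 47.52 W m^-2.
Averaging over the sphere, the absorbed flux is S(1−α)/4 = 8.909 W m^-2.
Set σT⁴ = 8.909 → T = (8.909/σ)^(1/4) = 112.0 K.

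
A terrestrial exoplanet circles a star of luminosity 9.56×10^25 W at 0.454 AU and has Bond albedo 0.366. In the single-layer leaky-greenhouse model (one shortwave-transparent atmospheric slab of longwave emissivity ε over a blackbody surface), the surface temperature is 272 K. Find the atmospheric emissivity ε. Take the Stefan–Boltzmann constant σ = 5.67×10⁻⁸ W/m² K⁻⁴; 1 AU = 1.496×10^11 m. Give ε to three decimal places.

0.315

Orbital distance: d = 0.454 AU = 6.792×10^10 m.
Spreading L over a sphere of radius d: S = 9.56×10^25/(4π·6.79×10^10²) = 1649 W/m².
TOA balance gives T_e = 260.6 K.
Since (2−ε)/2 = (T_e/T_s)⁴ = 0.8423, ε = 0.3155.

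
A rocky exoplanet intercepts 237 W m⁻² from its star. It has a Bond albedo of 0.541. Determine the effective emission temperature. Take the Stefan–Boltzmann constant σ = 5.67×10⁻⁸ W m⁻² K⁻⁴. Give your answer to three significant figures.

148 K

The planet absorbs (1−α)S over its disc πR² and re-emits over 4πR², so the mean absorbed flux is (1−0.541)·237.0/4 = 27.20 W m⁻².
Balancing against σT⁴: T = (27.20/5.67×10⁻⁸)^(1/4) = 148.0 K.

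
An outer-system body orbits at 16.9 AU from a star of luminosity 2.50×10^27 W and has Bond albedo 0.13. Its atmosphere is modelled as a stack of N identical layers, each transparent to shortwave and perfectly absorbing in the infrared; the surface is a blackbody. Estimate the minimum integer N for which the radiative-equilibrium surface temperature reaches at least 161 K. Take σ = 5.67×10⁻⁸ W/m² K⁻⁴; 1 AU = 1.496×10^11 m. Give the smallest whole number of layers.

d = 16.9 × 1.496×10^11 m = 2.528×10^12 m.
Flux at the orbit: S = L/(4πd²) = 2.50×10^27/(4π·(2.53×10^12)²) = 31.12 W/m².
The effective emission temperature is T_e = [S(1−α)/(4σ)]^¼ = 104.5 K.
Since T_s⁴ = (N+1)T_e⁴, we need N ≥ (T_s/T_e)⁴ − 1 = 4.628.
Rounding up, N = 5.

5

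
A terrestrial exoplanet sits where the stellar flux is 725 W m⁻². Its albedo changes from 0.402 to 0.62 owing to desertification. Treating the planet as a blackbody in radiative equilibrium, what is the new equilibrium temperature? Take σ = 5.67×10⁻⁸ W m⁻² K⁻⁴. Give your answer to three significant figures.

187 kelvin

T₂ = [S(1−α₂)/(4σ)]^(1/4) = [725.0·0.38/(4σ)]^(1/4) = 186.7 K.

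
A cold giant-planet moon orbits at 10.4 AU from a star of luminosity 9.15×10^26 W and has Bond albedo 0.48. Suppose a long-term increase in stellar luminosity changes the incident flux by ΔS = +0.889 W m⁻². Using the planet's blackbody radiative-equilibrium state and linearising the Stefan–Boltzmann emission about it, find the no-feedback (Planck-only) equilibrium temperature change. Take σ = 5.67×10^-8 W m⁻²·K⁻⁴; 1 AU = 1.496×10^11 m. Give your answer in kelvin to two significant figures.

0.67 K

d = 10.4 × 1.496×10^11 m = 1.556×10^12 m.
Flux at the orbit: S = L/(4πd²) = 9.15×10^26/(4π·(1.56×10^12)²) = 30.08 W m⁻².
The baseline emission temperature is T_e = 91.13 K.
Only a fraction (1−α) is absorbed and it's spread over 4πR², so ΔF = (1−α)ΔS/4 = 0.1156 W m⁻².
Linearising σT⁴ gives d(σT⁴)/dT = 4σT_e³ = 0.1716 W m⁻² per K.
ΔT₀ = ΔF/λ_P = 0.1156/0.1716 = 0.673 K.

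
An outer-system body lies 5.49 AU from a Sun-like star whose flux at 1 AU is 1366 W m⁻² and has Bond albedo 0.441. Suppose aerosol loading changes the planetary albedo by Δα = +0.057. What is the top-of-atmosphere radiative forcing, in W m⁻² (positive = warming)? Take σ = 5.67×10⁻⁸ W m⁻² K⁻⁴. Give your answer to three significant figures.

Irradiance scales as 1/d², so S = 1366 W m⁻² × (1/5.49)² = 45.32 W m⁻².
TOA radiative forcing: ΔF = −S·Δα/4 = −45.32·(+0.057)/4 = -0.6458 W m⁻².

-0.646 W m⁻²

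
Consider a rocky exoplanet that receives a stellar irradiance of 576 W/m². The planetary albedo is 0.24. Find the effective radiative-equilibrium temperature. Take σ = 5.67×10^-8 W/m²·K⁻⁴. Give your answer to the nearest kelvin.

210 kelvin

Absorbed flux (global mean): S(1−α)/4 = 576.0·0.76/4 = 109.4 W/m².
In equilibrium σT⁴ equals this, so T = 209.6 K.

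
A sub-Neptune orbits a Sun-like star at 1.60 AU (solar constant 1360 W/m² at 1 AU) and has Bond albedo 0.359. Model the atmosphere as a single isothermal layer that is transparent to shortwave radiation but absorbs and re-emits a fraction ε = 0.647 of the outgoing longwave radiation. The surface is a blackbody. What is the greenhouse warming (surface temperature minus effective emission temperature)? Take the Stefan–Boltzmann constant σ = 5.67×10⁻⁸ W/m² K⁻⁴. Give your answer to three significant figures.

Irradiance scales as 1/d², so S = 1360 W/m² × (1/1.60)² = 531.2 W/m².
Effective emission temperature (TOA balance): σT_e⁴ = S(1−α)/4 = 85.13 W/m² → T_e = 196.8 K.
For a single slab of emissivity ε, T_s⁴ = 2T_e⁴/(2−ε); thus T_s = 196.8·(1.478)^(1/4) = 217.1 K.
T_s − T_e = 217.1 − 196.8 = 20.20 K.

20.2 kelvin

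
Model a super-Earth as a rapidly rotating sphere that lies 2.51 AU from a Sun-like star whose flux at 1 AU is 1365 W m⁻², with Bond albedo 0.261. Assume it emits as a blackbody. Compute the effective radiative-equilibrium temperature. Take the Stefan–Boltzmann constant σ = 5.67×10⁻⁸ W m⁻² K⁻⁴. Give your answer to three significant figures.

163 kelvin

Irradiance scales as 1/d², so S = 1365 W m⁻² × (1/2.51)² = 216.7 W m⁻².
Averaging over the sphere, the absorbed flux is S(1−α)/4 = 40.03 W m⁻².
In equilibrium σT⁴ equals this, so T = 163.0 K.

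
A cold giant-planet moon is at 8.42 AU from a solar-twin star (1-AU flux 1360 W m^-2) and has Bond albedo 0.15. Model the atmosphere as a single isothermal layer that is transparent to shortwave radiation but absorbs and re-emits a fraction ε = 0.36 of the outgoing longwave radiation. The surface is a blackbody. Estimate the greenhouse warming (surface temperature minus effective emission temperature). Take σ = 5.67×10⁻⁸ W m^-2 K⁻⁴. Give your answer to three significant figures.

Flux at the orbit: S = 1360/(8.42)² = 19.18 W m^-2.
The planet radiates to space at T_e = [S(1−α)/(4σ)]^(1/4) = 92.08 K.
For a single slab of emissivity ε, T_s⁴ = 2T_e⁴/(2−ε); thus T_s = 92.08·(1.22)^(1/4) = 96.77 K.
Greenhouse warming: T_s − T_e = 4.684 K.

4.68 K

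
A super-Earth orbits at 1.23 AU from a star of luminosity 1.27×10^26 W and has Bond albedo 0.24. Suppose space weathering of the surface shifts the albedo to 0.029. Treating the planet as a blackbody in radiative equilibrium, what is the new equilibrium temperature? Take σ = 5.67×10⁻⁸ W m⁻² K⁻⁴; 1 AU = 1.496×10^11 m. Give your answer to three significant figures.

189 kelvin

Orbital distance: d = 1.23 AU = 1.840×10^11 m.
S = L/(4πd²) = 298.5 W m⁻².
New equilibrium: T₂ = [(1−0.029)·298.5/(4σ)]^(1/4) = 189.1 K.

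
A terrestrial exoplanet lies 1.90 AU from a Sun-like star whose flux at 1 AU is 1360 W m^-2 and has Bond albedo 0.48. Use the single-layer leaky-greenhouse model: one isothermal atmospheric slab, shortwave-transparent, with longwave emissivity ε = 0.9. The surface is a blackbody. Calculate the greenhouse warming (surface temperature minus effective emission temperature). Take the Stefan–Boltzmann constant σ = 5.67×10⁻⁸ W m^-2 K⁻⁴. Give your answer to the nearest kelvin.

Flux at the orbit: S = 1360/(1.90)² = 376.7 W m^-2.
At the top of the atmosphere, σT_e⁴ = S(1−α)/4 = 48.98 W m^-2, giving T_e = 171.4 K.
Surface balance with a leaky layer gives σT_s⁴ = σT_e⁴·2/(2−ε), so T_s = T_e·[2/(2−0.9)]^(1/4) = 199.1 K.
Greenhouse warming: T_s − T_e = 27.64 K.

28 K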